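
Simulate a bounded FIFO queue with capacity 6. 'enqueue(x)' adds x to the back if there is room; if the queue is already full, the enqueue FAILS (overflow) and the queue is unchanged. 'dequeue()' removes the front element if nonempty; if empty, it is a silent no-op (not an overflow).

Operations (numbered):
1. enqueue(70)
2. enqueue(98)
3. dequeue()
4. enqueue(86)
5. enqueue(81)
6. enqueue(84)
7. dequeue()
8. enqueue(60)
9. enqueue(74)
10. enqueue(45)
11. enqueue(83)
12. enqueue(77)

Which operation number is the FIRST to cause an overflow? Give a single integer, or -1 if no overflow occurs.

1. enqueue(70): size=1
2. enqueue(98): size=2
3. dequeue(): size=1
4. enqueue(86): size=2
5. enqueue(81): size=3
6. enqueue(84): size=4
7. dequeue(): size=3
8. enqueue(60): size=4
9. enqueue(74): size=5
10. enqueue(45): size=6
11. enqueue(83): size=6=cap → OVERFLOW (fail)
12. enqueue(77): size=6=cap → OVERFLOW (fail)

Answer: 11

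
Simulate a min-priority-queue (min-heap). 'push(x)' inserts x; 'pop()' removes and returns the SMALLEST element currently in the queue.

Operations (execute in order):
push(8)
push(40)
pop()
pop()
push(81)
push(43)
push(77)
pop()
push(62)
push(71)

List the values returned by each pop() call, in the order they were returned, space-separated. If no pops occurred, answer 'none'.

push(8): heap contents = [8]
push(40): heap contents = [8, 40]
pop() → 8: heap contents = [40]
pop() → 40: heap contents = []
push(81): heap contents = [81]
push(43): heap contents = [43, 81]
push(77): heap contents = [43, 77, 81]
pop() → 43: heap contents = [77, 81]
push(62): heap contents = [62, 77, 81]
push(71): heap contents = [62, 71, 77, 81]

Answer: 8 40 43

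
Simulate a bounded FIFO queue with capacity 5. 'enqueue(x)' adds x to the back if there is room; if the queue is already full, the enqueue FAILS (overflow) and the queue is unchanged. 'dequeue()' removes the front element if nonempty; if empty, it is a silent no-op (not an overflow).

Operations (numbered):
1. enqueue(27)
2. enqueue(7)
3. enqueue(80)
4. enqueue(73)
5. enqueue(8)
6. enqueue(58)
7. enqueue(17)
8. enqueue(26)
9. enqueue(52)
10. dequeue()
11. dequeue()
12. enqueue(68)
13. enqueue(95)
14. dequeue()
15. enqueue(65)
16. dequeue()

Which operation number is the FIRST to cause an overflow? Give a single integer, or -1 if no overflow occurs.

1. enqueue(27): size=1
2. enqueue(7): size=2
3. enqueue(80): size=3
4. enqueue(73): size=4
5. enqueue(8): size=5
6. enqueue(58): size=5=cap → OVERFLOW (fail)
7. enqueue(17): size=5=cap → OVERFLOW (fail)
8. enqueue(26): size=5=cap → OVERFLOW (fail)
9. enqueue(52): size=5=cap → OVERFLOW (fail)
10. dequeue(): size=4
11. dequeue(): size=3
12. enqueue(68): size=4
13. enqueue(95): size=5
14. dequeue(): size=4
15. enqueue(65): size=5
16. dequeue(): size=4

Answer: 6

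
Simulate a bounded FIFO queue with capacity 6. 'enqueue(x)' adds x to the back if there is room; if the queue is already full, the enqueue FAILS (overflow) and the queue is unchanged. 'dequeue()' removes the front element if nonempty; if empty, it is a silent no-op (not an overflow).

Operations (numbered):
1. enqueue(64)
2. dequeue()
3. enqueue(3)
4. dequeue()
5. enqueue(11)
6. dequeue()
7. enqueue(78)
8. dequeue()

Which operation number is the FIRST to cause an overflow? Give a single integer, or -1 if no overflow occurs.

1. enqueue(64): size=1
2. dequeue(): size=0
3. enqueue(3): size=1
4. dequeue(): size=0
5. enqueue(11): size=1
6. dequeue(): size=0
7. enqueue(78): size=1
8. dequeue(): size=0

Answer: -1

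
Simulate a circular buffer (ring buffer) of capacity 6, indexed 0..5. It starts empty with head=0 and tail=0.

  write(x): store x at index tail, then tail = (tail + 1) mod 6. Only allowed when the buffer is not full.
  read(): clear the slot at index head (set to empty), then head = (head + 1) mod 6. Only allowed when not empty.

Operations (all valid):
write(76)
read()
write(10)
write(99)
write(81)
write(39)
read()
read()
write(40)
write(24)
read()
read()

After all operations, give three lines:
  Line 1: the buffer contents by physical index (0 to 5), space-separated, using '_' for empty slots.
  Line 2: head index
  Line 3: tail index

Answer: 24 _ _ _ _ 40
5
1

Derivation:
write(76): buf=[76 _ _ _ _ _], head=0, tail=1, size=1
read(): buf=[_ _ _ _ _ _], head=1, tail=1, size=0
write(10): buf=[_ 10 _ _ _ _], head=1, tail=2, size=1
write(99): buf=[_ 10 99 _ _ _], head=1, tail=3, size=2
write(81): buf=[_ 10 99 81 _ _], head=1, tail=4, size=3
write(39): buf=[_ 10 99 81 39 _], head=1, tail=5, size=4
read(): buf=[_ _ 99 81 39 _], head=2, tail=5, size=3
read(): buf=[_ _ _ 81 39 _], head=3, tail=5, size=2
write(40): buf=[_ _ _ 81 39 40], head=3, tail=0, size=3
write(24): buf=[24 _ _ 81 39 40], head=3, tail=1, size=4
read(): buf=[24 _ _ _ 39 40], head=4, tail=1, size=3
read(): buf=[24 _ _ _ _ 40], head=5, tail=1, size=2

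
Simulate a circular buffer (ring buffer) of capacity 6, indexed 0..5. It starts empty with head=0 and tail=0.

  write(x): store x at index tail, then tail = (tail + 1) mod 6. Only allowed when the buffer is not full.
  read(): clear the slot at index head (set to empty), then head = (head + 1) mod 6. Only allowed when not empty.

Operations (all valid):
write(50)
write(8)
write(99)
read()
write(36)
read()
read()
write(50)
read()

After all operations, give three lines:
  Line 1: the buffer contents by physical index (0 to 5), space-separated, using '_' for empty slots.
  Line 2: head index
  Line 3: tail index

write(50): buf=[50 _ _ _ _ _], head=0, tail=1, size=1
write(8): buf=[50 8 _ _ _ _], head=0, tail=2, size=2
write(99): buf=[50 8 99 _ _ _], head=0, tail=3, size=3
read(): buf=[_ 8 99 _ _ _], head=1, tail=3, size=2
write(36): buf=[_ 8 99 36 _ _], head=1, tail=4, size=3
read(): buf=[_ _ 99 36 _ _], head=2, tail=4, size=2
read(): buf=[_ _ _ 36 _ _], head=3, tail=4, size=1
write(50): buf=[_ _ _ 36 50 _], head=3, tail=5, size=2
read(): buf=[_ _ _ _ 50 _], head=4, tail=5, size=1

Answer: _ _ _ _ 50 _
4
5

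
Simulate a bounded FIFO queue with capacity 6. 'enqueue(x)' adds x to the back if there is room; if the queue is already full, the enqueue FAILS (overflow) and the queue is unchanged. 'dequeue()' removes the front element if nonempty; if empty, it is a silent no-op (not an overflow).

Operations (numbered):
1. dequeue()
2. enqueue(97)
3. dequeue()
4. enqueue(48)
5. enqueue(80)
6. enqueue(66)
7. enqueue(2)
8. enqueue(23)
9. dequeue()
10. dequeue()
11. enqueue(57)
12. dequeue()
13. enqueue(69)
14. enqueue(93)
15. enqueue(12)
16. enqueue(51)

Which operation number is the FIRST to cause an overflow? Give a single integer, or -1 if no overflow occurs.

1. dequeue(): empty, no-op, size=0
2. enqueue(97): size=1
3. dequeue(): size=0
4. enqueue(48): size=1
5. enqueue(80): size=2
6. enqueue(66): size=3
7. enqueue(2): size=4
8. enqueue(23): size=5
9. dequeue(): size=4
10. dequeue(): size=3
11. enqueue(57): size=4
12. dequeue(): size=3
13. enqueue(69): size=4
14. enqueue(93): size=5
15. enqueue(12): size=6
16. enqueue(51): size=6=cap → OVERFLOW (fail)

Answer: 16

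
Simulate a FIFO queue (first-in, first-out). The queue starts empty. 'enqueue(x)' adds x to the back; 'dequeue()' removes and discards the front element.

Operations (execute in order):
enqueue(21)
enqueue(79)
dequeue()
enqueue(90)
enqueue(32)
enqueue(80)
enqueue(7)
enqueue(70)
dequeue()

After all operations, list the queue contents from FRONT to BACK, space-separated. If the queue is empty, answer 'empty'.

Answer: 90 32 80 7 70

Derivation:
enqueue(21): [21]
enqueue(79): [21, 79]
dequeue(): [79]
enqueue(90): [79, 90]
enqueue(32): [79, 90, 32]
enqueue(80): [79, 90, 32, 80]
enqueue(7): [79, 90, 32, 80, 7]
enqueue(70): [79, 90, 32, 80, 7, 70]
dequeue(): [90, 32, 80, 7, 70]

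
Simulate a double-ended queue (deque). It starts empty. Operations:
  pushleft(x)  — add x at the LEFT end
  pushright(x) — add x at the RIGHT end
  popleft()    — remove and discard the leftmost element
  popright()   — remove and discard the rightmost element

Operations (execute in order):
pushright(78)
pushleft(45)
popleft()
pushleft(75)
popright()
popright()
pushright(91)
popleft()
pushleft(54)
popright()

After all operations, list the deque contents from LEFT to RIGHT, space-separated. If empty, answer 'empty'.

Answer: empty

Derivation:
pushright(78): [78]
pushleft(45): [45, 78]
popleft(): [78]
pushleft(75): [75, 78]
popright(): [75]
popright(): []
pushright(91): [91]
popleft(): []
pushleft(54): [54]
popright(): []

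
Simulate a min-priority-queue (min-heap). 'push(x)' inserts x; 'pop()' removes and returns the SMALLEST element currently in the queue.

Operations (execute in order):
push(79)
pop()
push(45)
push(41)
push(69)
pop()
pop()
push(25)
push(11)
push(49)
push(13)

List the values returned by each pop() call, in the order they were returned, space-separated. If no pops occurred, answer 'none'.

push(79): heap contents = [79]
pop() → 79: heap contents = []
push(45): heap contents = [45]
push(41): heap contents = [41, 45]
push(69): heap contents = [41, 45, 69]
pop() → 41: heap contents = [45, 69]
pop() → 45: heap contents = [69]
push(25): heap contents = [25, 69]
push(11): heap contents = [11, 25, 69]
push(49): heap contents = [11, 25, 49, 69]
push(13): heap contents = [11, 13, 25, 49, 69]

Answer: 79 41 45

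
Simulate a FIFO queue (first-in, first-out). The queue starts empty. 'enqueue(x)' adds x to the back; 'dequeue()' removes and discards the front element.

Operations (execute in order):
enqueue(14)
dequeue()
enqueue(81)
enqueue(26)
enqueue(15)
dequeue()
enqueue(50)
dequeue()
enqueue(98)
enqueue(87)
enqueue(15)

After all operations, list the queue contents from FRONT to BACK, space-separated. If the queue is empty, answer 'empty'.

enqueue(14): [14]
dequeue(): []
enqueue(81): [81]
enqueue(26): [81, 26]
enqueue(15): [81, 26, 15]
dequeue(): [26, 15]
enqueue(50): [26, 15, 50]
dequeue(): [15, 50]
enqueue(98): [15, 50, 98]
enqueue(87): [15, 50, 98, 87]
enqueue(15): [15, 50, 98, 87, 15]

Answer: 15 50 98 87 15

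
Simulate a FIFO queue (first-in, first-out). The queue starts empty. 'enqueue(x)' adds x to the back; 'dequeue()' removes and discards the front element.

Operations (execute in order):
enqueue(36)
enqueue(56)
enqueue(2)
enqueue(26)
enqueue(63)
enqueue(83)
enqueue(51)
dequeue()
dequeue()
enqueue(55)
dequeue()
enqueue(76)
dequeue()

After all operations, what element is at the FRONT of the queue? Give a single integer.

Answer: 63

Derivation:
enqueue(36): queue = [36]
enqueue(56): queue = [36, 56]
enqueue(2): queue = [36, 56, 2]
enqueue(26): queue = [36, 56, 2, 26]
enqueue(63): queue = [36, 56, 2, 26, 63]
enqueue(83): queue = [36, 56, 2, 26, 63, 83]
enqueue(51): queue = [36, 56, 2, 26, 63, 83, 51]
dequeue(): queue = [56, 2, 26, 63, 83, 51]
dequeue(): queue = [2, 26, 63, 83, 51]
enqueue(55): queue = [2, 26, 63, 83, 51, 55]
dequeue(): queue = [26, 63, 83, 51, 55]
enqueue(76): queue = [26, 63, 83, 51, 55, 76]
dequeue(): queue = [63, 83, 51, 55, 76]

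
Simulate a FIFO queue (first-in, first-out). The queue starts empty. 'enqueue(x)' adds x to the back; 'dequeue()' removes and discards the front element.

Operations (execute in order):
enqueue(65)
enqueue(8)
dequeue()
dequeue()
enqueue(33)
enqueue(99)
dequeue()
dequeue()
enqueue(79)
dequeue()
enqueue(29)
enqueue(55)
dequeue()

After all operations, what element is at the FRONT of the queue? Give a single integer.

Answer: 55

Derivation:
enqueue(65): queue = [65]
enqueue(8): queue = [65, 8]
dequeue(): queue = [8]
dequeue(): queue = []
enqueue(33): queue = [33]
enqueue(99): queue = [33, 99]
dequeue(): queue = [99]
dequeue(): queue = []
enqueue(79): queue = [79]
dequeue(): queue = []
enqueue(29): queue = [29]
enqueue(55): queue = [29, 55]
dequeue(): queue = [55]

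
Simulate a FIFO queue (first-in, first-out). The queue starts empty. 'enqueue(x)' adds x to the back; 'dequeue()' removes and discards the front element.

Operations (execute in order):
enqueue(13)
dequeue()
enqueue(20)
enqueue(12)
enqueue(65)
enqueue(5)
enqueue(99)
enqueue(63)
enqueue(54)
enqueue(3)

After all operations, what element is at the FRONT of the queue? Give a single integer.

enqueue(13): queue = [13]
dequeue(): queue = []
enqueue(20): queue = [20]
enqueue(12): queue = [20, 12]
enqueue(65): queue = [20, 12, 65]
enqueue(5): queue = [20, 12, 65, 5]
enqueue(99): queue = [20, 12, 65, 5, 99]
enqueue(63): queue = [20, 12, 65, 5, 99, 63]
enqueue(54): queue = [20, 12, 65, 5, 99, 63, 54]
enqueue(3): queue = [20, 12, 65, 5, 99, 63, 54, 3]

Answer: 20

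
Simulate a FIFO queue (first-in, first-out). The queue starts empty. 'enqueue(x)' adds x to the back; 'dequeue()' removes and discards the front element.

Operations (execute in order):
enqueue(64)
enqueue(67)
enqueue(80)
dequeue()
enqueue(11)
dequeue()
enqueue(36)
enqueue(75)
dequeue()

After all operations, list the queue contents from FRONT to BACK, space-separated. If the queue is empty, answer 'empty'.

enqueue(64): [64]
enqueue(67): [64, 67]
enqueue(80): [64, 67, 80]
dequeue(): [67, 80]
enqueue(11): [67, 80, 11]
dequeue(): [80, 11]
enqueue(36): [80, 11, 36]
enqueue(75): [80, 11, 36, 75]
dequeue(): [11, 36, 75]

Answer: 11 36 75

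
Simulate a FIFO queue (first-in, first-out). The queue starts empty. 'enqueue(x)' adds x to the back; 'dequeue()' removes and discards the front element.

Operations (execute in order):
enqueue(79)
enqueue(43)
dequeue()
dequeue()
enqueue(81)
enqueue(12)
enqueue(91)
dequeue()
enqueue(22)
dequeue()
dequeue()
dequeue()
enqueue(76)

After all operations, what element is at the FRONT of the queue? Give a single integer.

enqueue(79): queue = [79]
enqueue(43): queue = [79, 43]
dequeue(): queue = [43]
dequeue(): queue = []
enqueue(81): queue = [81]
enqueue(12): queue = [81, 12]
enqueue(91): queue = [81, 12, 91]
dequeue(): queue = [12, 91]
enqueue(22): queue = [12, 91, 22]
dequeue(): queue = [91, 22]
dequeue(): queue = [22]
dequeue(): queue = []
enqueue(76): queue = [76]

Answer: 76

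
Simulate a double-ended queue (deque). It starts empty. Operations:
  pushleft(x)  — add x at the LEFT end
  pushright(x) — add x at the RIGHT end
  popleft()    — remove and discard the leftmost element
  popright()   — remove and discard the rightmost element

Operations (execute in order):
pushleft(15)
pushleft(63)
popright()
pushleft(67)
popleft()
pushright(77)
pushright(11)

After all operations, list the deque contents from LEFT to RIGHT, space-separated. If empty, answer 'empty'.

pushleft(15): [15]
pushleft(63): [63, 15]
popright(): [63]
pushleft(67): [67, 63]
popleft(): [63]
pushright(77): [63, 77]
pushright(11): [63, 77, 11]

Answer: 63 77 11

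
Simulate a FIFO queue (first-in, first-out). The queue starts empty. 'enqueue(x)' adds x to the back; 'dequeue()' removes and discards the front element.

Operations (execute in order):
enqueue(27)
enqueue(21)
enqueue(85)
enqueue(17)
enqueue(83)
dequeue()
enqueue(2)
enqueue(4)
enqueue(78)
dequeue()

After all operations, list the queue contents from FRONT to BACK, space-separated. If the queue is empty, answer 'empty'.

enqueue(27): [27]
enqueue(21): [27, 21]
enqueue(85): [27, 21, 85]
enqueue(17): [27, 21, 85, 17]
enqueue(83): [27, 21, 85, 17, 83]
dequeue(): [21, 85, 17, 83]
enqueue(2): [21, 85, 17, 83, 2]
enqueue(4): [21, 85, 17, 83, 2, 4]
enqueue(78): [21, 85, 17, 83, 2, 4, 78]
dequeue(): [85, 17, 83, 2, 4, 78]

Answer: 85 17 83 2 4 78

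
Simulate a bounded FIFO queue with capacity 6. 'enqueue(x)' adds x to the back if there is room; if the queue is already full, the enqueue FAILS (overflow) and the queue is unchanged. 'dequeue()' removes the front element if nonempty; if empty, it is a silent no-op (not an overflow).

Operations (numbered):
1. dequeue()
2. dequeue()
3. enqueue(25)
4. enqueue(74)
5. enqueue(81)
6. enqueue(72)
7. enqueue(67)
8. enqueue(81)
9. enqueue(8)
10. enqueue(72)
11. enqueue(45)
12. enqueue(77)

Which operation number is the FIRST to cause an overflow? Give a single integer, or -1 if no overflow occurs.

1. dequeue(): empty, no-op, size=0
2. dequeue(): empty, no-op, size=0
3. enqueue(25): size=1
4. enqueue(74): size=2
5. enqueue(81): size=3
6. enqueue(72): size=4
7. enqueue(67): size=5
8. enqueue(81): size=6
9. enqueue(8): size=6=cap → OVERFLOW (fail)
10. enqueue(72): size=6=cap → OVERFLOW (fail)
11. enqueue(45): size=6=cap → OVERFLOW (fail)
12. enqueue(77): size=6=cap → OVERFLOW (fail)

Answer: 9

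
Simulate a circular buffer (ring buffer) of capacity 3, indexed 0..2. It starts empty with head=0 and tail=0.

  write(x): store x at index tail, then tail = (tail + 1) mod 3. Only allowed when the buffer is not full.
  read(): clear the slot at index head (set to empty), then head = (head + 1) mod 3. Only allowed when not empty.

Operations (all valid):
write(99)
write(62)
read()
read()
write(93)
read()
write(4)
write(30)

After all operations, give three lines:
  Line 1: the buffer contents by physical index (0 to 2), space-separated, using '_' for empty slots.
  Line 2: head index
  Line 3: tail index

write(99): buf=[99 _ _], head=0, tail=1, size=1
write(62): buf=[99 62 _], head=0, tail=2, size=2
read(): buf=[_ 62 _], head=1, tail=2, size=1
read(): buf=[_ _ _], head=2, tail=2, size=0
write(93): buf=[_ _ 93], head=2, tail=0, size=1
read(): buf=[_ _ _], head=0, tail=0, size=0
write(4): buf=[4 _ _], head=0, tail=1, size=1
write(30): buf=[4 30 _], head=0, tail=2, size=2

Answer: 4 30 _
0
2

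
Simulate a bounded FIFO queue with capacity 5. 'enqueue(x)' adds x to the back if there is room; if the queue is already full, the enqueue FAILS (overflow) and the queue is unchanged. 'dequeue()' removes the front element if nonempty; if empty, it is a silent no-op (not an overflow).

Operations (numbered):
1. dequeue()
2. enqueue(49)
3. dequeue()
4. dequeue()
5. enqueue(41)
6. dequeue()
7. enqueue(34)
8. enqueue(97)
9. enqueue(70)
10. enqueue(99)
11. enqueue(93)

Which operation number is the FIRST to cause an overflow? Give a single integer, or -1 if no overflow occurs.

1. dequeue(): empty, no-op, size=0
2. enqueue(49): size=1
3. dequeue(): size=0
4. dequeue(): empty, no-op, size=0
5. enqueue(41): size=1
6. dequeue(): size=0
7. enqueue(34): size=1
8. enqueue(97): size=2
9. enqueue(70): size=3
10. enqueue(99): size=4
11. enqueue(93): size=5

Answer: -1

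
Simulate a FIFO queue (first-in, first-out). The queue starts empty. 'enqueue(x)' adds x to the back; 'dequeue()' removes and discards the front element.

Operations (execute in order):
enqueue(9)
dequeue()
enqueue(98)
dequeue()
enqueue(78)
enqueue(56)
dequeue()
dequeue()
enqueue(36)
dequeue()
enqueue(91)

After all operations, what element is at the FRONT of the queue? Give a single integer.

Answer: 91

Derivation:
enqueue(9): queue = [9]
dequeue(): queue = []
enqueue(98): queue = [98]
dequeue(): queue = []
enqueue(78): queue = [78]
enqueue(56): queue = [78, 56]
dequeue(): queue = [56]
dequeue(): queue = []
enqueue(36): queue = [36]
dequeue(): queue = []
enqueue(91): queue = [91]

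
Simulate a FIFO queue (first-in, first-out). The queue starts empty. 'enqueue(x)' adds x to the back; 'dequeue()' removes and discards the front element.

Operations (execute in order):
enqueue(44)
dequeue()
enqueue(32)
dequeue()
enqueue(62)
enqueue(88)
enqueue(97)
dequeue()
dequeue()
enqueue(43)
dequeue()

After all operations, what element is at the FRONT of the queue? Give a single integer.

enqueue(44): queue = [44]
dequeue(): queue = []
enqueue(32): queue = [32]
dequeue(): queue = []
enqueue(62): queue = [62]
enqueue(88): queue = [62, 88]
enqueue(97): queue = [62, 88, 97]
dequeue(): queue = [88, 97]
dequeue(): queue = [97]
enqueue(43): queue = [97, 43]
dequeue(): queue = [43]

Answer: 43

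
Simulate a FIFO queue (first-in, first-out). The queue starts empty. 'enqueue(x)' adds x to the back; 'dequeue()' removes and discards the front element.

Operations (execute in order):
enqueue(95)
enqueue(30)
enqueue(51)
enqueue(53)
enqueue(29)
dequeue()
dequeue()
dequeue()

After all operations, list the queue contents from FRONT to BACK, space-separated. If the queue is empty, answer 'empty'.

enqueue(95): [95]
enqueue(30): [95, 30]
enqueue(51): [95, 30, 51]
enqueue(53): [95, 30, 51, 53]
enqueue(29): [95, 30, 51, 53, 29]
dequeue(): [30, 51, 53, 29]
dequeue(): [51, 53, 29]
dequeue(): [53, 29]

Answer: 53 29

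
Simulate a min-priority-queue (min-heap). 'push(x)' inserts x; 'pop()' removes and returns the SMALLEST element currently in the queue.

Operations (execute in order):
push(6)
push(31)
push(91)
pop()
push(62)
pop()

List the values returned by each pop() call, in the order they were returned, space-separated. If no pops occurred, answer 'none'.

Answer: 6 31

Derivation:
push(6): heap contents = [6]
push(31): heap contents = [6, 31]
push(91): heap contents = [6, 31, 91]
pop() → 6: heap contents = [31, 91]
push(62): heap contents = [31, 62, 91]
pop() → 31: heap contents = [62, 91]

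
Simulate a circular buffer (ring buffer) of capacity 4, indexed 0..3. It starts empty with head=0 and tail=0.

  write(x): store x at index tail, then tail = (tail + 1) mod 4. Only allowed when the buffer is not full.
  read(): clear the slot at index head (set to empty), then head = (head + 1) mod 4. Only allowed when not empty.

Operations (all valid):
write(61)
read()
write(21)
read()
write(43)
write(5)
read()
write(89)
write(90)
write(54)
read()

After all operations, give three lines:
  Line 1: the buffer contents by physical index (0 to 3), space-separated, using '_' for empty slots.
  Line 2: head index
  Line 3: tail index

Answer: 89 90 54 _
0
3

Derivation:
write(61): buf=[61 _ _ _], head=0, tail=1, size=1
read(): buf=[_ _ _ _], head=1, tail=1, size=0
write(21): buf=[_ 21 _ _], head=1, tail=2, size=1
read(): buf=[_ _ _ _], head=2, tail=2, size=0
write(43): buf=[_ _ 43 _], head=2, tail=3, size=1
write(5): buf=[_ _ 43 5], head=2, tail=0, size=2
read(): buf=[_ _ _ 5], head=3, tail=0, size=1
write(89): buf=[89 _ _ 5], head=3, tail=1, size=2
write(90): buf=[89 90 _ 5], head=3, tail=2, size=3
write(54): buf=[89 90 54 5], head=3, tail=3, size=4
read(): buf=[89 90 54 _], head=0, tail=3, size=3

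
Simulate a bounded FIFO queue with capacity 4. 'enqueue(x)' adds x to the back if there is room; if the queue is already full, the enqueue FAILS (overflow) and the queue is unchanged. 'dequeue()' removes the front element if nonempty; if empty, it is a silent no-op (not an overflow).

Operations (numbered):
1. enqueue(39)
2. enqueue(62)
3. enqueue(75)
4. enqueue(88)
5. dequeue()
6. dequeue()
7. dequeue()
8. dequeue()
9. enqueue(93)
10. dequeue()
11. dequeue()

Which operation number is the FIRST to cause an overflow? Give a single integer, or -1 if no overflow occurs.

1. enqueue(39): size=1
2. enqueue(62): size=2
3. enqueue(75): size=3
4. enqueue(88): size=4
5. dequeue(): size=3
6. dequeue(): size=2
7. dequeue(): size=1
8. dequeue(): size=0
9. enqueue(93): size=1
10. dequeue(): size=0
11. dequeue(): empty, no-op, size=0

Answer: -1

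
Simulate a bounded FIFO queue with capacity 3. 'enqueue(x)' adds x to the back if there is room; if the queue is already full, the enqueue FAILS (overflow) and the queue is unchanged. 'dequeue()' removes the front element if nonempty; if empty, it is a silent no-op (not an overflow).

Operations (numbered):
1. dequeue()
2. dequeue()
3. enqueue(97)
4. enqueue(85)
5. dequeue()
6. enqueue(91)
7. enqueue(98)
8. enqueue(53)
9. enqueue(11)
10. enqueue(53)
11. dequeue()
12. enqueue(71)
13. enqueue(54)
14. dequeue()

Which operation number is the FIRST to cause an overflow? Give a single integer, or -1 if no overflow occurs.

Answer: 8

Derivation:
1. dequeue(): empty, no-op, size=0
2. dequeue(): empty, no-op, size=0
3. enqueue(97): size=1
4. enqueue(85): size=2
5. dequeue(): size=1
6. enqueue(91): size=2
7. enqueue(98): size=3
8. enqueue(53): size=3=cap → OVERFLOW (fail)
9. enqueue(11): size=3=cap → OVERFLOW (fail)
10. enqueue(53): size=3=cap → OVERFLOW (fail)
11. dequeue(): size=2
12. enqueue(71): size=3
13. enqueue(54): size=3=cap → OVERFLOW (fail)
14. dequeue(): size=2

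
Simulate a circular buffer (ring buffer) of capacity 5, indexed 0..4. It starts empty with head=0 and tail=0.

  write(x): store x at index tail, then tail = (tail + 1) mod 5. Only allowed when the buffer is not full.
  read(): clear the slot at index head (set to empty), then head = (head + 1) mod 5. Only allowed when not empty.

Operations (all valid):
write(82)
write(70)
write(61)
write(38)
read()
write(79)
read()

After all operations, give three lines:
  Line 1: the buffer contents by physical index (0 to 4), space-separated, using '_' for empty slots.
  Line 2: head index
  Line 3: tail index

Answer: _ _ 61 38 79
2
0

Derivation:
write(82): buf=[82 _ _ _ _], head=0, tail=1, size=1
write(70): buf=[82 70 _ _ _], head=0, tail=2, size=2
write(61): buf=[82 70 61 _ _], head=0, tail=3, size=3
write(38): buf=[82 70 61 38 _], head=0, tail=4, size=4
read(): buf=[_ 70 61 38 _], head=1, tail=4, size=3
write(79): buf=[_ 70 61 38 79], head=1, tail=0, size=4
read(): buf=[_ _ 61 38 79], head=2, tail=0, size=3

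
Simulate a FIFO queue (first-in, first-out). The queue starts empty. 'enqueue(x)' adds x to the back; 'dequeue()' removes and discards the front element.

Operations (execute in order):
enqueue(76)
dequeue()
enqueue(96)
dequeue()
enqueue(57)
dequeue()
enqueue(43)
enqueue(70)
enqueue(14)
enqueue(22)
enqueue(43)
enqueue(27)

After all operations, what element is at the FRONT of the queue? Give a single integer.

Answer: 43

Derivation:
enqueue(76): queue = [76]
dequeue(): queue = []
enqueue(96): queue = [96]
dequeue(): queue = []
enqueue(57): queue = [57]
dequeue(): queue = []
enqueue(43): queue = [43]
enqueue(70): queue = [43, 70]
enqueue(14): queue = [43, 70, 14]
enqueue(22): queue = [43, 70, 14, 22]
enqueue(43): queue = [43, 70, 14, 22, 43]
enqueue(27): queue = [43, 70, 14, 22, 43, 27]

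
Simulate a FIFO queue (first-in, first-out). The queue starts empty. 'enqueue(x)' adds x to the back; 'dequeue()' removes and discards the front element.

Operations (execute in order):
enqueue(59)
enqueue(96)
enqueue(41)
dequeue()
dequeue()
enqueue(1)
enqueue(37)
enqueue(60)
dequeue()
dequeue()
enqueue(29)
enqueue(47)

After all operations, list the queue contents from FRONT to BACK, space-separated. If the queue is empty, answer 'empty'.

Answer: 37 60 29 47

Derivation:
enqueue(59): [59]
enqueue(96): [59, 96]
enqueue(41): [59, 96, 41]
dequeue(): [96, 41]
dequeue(): [41]
enqueue(1): [41, 1]
enqueue(37): [41, 1, 37]
enqueue(60): [41, 1, 37, 60]
dequeue(): [1, 37, 60]
dequeue(): [37, 60]
enqueue(29): [37, 60, 29]
enqueue(47): [37, 60, 29, 47]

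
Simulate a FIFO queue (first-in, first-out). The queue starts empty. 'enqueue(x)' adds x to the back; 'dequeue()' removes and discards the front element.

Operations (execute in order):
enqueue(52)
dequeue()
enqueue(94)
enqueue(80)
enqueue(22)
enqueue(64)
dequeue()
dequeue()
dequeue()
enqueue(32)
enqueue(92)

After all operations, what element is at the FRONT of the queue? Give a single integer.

enqueue(52): queue = [52]
dequeue(): queue = []
enqueue(94): queue = [94]
enqueue(80): queue = [94, 80]
enqueue(22): queue = [94, 80, 22]
enqueue(64): queue = [94, 80, 22, 64]
dequeue(): queue = [80, 22, 64]
dequeue(): queue = [22, 64]
dequeue(): queue = [64]
enqueue(32): queue = [64, 32]
enqueue(92): queue = [64, 32, 92]

Answer: 64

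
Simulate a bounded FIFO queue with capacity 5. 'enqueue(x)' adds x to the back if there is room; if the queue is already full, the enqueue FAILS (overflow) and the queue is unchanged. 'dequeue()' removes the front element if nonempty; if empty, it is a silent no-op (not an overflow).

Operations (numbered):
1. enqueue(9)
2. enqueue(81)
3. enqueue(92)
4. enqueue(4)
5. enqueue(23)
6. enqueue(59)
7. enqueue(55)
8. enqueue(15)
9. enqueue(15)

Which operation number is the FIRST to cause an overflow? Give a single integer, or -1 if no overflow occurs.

1. enqueue(9): size=1
2. enqueue(81): size=2
3. enqueue(92): size=3
4. enqueue(4): size=4
5. enqueue(23): size=5
6. enqueue(59): size=5=cap → OVERFLOW (fail)
7. enqueue(55): size=5=cap → OVERFLOW (fail)
8. enqueue(15): size=5=cap → OVERFLOW (fail)
9. enqueue(15): size=5=cap → OVERFLOW (fail)

Answer: 6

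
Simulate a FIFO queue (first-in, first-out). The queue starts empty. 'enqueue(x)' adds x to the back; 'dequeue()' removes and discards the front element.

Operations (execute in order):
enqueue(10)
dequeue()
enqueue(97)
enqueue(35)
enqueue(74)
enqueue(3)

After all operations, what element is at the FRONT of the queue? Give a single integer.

enqueue(10): queue = [10]
dequeue(): queue = []
enqueue(97): queue = [97]
enqueue(35): queue = [97, 35]
enqueue(74): queue = [97, 35, 74]
enqueue(3): queue = [97, 35, 74, 3]

Answer: 97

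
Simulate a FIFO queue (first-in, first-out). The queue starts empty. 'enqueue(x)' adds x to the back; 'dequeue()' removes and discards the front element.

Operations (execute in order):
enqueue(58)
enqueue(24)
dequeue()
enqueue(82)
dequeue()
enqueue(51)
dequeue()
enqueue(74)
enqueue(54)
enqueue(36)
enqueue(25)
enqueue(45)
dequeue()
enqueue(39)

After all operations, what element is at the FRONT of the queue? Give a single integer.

Answer: 74

Derivation:
enqueue(58): queue = [58]
enqueue(24): queue = [58, 24]
dequeue(): queue = [24]
enqueue(82): queue = [24, 82]
dequeue(): queue = [82]
enqueue(51): queue = [82, 51]
dequeue(): queue = [51]
enqueue(74): queue = [51, 74]
enqueue(54): queue = [51, 74, 54]
enqueue(36): queue = [51, 74, 54, 36]
enqueue(25): queue = [51, 74, 54, 36, 25]
enqueue(45): queue = [51, 74, 54, 36, 25, 45]
dequeue(): queue = [74, 54, 36, 25, 45]
enqueue(39): queue = [74, 54, 36, 25, 45, 39]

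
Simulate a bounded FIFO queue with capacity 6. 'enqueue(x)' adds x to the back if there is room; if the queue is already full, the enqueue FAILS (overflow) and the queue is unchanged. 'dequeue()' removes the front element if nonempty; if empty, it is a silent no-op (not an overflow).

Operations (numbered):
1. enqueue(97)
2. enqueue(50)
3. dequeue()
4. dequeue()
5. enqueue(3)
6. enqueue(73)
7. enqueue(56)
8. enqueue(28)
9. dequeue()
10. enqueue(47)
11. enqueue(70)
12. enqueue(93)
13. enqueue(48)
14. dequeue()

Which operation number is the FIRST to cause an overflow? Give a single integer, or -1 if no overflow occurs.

Answer: 13

Derivation:
1. enqueue(97): size=1
2. enqueue(50): size=2
3. dequeue(): size=1
4. dequeue(): size=0
5. enqueue(3): size=1
6. enqueue(73): size=2
7. enqueue(56): size=3
8. enqueue(28): size=4
9. dequeue(): size=3
10. enqueue(47): size=4
11. enqueue(70): size=5
12. enqueue(93): size=6
13. enqueue(48): size=6=cap → OVERFLOW (fail)
14. dequeue(): size=5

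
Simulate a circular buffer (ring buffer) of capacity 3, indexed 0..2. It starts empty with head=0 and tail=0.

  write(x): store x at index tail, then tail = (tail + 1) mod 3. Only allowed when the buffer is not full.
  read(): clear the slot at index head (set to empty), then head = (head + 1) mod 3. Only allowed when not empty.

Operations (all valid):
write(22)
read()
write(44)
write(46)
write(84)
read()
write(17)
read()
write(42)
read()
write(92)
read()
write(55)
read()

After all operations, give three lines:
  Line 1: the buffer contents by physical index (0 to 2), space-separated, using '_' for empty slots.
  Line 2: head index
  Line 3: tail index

Answer: 92 55 _
0
2

Derivation:
write(22): buf=[22 _ _], head=0, tail=1, size=1
read(): buf=[_ _ _], head=1, tail=1, size=0
write(44): buf=[_ 44 _], head=1, tail=2, size=1
write(46): buf=[_ 44 46], head=1, tail=0, size=2
write(84): buf=[84 44 46], head=1, tail=1, size=3
read(): buf=[84 _ 46], head=2, tail=1, size=2
write(17): buf=[84 17 46], head=2, tail=2, size=3
read(): buf=[84 17 _], head=0, tail=2, size=2
write(42): buf=[84 17 42], head=0, tail=0, size=3
read(): buf=[_ 17 42], head=1, tail=0, size=2
write(92): buf=[92 17 42], head=1, tail=1, size=3
read(): buf=[92 _ 42], head=2, tail=1, size=2
write(55): buf=[92 55 42], head=2, tail=2, size=3
read(): buf=[92 55 _], head=0, tail=2, size=2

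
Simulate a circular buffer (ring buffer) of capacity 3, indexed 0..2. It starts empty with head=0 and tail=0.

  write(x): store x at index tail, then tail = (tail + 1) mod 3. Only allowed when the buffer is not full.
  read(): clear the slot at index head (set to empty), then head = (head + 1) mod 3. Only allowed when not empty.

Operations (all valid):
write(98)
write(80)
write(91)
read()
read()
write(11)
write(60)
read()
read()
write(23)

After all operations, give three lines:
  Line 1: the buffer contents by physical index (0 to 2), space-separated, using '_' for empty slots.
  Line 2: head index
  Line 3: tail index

write(98): buf=[98 _ _], head=0, tail=1, size=1
write(80): buf=[98 80 _], head=0, tail=2, size=2
write(91): buf=[98 80 91], head=0, tail=0, size=3
read(): buf=[_ 80 91], head=1, tail=0, size=2
read(): buf=[_ _ 91], head=2, tail=0, size=1
write(11): buf=[11 _ 91], head=2, tail=1, size=2
write(60): buf=[11 60 91], head=2, tail=2, size=3
read(): buf=[11 60 _], head=0, tail=2, size=2
read(): buf=[_ 60 _], head=1, tail=2, size=1
write(23): buf=[_ 60 23], head=1, tail=0, size=2

Answer: _ 60 23
1
0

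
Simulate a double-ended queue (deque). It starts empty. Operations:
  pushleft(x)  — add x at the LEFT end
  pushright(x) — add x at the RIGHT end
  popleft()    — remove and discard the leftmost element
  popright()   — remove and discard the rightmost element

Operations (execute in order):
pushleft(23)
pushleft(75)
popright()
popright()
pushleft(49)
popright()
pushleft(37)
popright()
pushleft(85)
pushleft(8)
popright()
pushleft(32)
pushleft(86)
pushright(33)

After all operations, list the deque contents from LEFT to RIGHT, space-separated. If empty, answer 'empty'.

pushleft(23): [23]
pushleft(75): [75, 23]
popright(): [75]
popright(): []
pushleft(49): [49]
popright(): []
pushleft(37): [37]
popright(): []
pushleft(85): [85]
pushleft(8): [8, 85]
popright(): [8]
pushleft(32): [32, 8]
pushleft(86): [86, 32, 8]
pushright(33): [86, 32, 8, 33]

Answer: 86 32 8 33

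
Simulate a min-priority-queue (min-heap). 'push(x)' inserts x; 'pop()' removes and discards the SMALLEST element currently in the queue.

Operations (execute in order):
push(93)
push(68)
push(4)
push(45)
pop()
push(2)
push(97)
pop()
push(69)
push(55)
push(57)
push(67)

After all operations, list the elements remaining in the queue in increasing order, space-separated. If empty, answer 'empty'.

Answer: 45 55 57 67 68 69 93 97

Derivation:
push(93): heap contents = [93]
push(68): heap contents = [68, 93]
push(4): heap contents = [4, 68, 93]
push(45): heap contents = [4, 45, 68, 93]
pop() → 4: heap contents = [45, 68, 93]
push(2): heap contents = [2, 45, 68, 93]
push(97): heap contents = [2, 45, 68, 93, 97]
pop() → 2: heap contents = [45, 68, 93, 97]
push(69): heap contents = [45, 68, 69, 93, 97]
push(55): heap contents = [45, 55, 68, 69, 93, 97]
push(57): heap contents = [45, 55, 57, 68, 69, 93, 97]
push(67): heap contents = [45, 55, 57, 67, 68, 69, 93, 97]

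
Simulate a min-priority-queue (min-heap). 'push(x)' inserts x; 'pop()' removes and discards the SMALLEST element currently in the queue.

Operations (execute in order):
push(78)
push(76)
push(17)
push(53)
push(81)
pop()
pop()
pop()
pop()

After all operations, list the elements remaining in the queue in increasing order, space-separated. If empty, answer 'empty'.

push(78): heap contents = [78]
push(76): heap contents = [76, 78]
push(17): heap contents = [17, 76, 78]
push(53): heap contents = [17, 53, 76, 78]
push(81): heap contents = [17, 53, 76, 78, 81]
pop() → 17: heap contents = [53, 76, 78, 81]
pop() → 53: heap contents = [76, 78, 81]
pop() → 76: heap contents = [78, 81]
pop() → 78: heap contents = [81]

Answer: 81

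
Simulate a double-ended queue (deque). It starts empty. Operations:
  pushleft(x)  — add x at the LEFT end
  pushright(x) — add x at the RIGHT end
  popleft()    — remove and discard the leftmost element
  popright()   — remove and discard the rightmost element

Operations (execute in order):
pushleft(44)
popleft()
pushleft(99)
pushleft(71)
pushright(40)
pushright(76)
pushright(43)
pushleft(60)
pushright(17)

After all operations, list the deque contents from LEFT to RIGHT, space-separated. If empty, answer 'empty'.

Answer: 60 71 99 40 76 43 17

Derivation:
pushleft(44): [44]
popleft(): []
pushleft(99): [99]
pushleft(71): [71, 99]
pushright(40): [71, 99, 40]
pushright(76): [71, 99, 40, 76]
pushright(43): [71, 99, 40, 76, 43]
pushleft(60): [60, 71, 99, 40, 76, 43]
pushright(17): [60, 71, 99, 40, 76, 43, 17]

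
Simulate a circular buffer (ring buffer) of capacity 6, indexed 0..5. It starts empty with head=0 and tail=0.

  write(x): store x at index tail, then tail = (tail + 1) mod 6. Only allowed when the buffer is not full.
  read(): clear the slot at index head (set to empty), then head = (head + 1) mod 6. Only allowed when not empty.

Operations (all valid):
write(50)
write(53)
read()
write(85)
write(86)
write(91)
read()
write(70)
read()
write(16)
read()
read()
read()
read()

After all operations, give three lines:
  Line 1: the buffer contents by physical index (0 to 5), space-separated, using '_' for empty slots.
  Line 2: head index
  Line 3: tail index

write(50): buf=[50 _ _ _ _ _], head=0, tail=1, size=1
write(53): buf=[50 53 _ _ _ _], head=0, tail=2, size=2
read(): buf=[_ 53 _ _ _ _], head=1, tail=2, size=1
write(85): buf=[_ 53 85 _ _ _], head=1, tail=3, size=2
write(86): buf=[_ 53 85 86 _ _], head=1, tail=4, size=3
write(91): buf=[_ 53 85 86 91 _], head=1, tail=5, size=4
read(): buf=[_ _ 85 86 91 _], head=2, tail=5, size=3
write(70): buf=[_ _ 85 86 91 70], head=2, tail=0, size=4
read(): buf=[_ _ _ 86 91 70], head=3, tail=0, size=3
write(16): buf=[16 _ _ 86 91 70], head=3, tail=1, size=4
read(): buf=[16 _ _ _ 91 70], head=4, tail=1, size=3
read(): buf=[16 _ _ _ _ 70], head=5, tail=1, size=2
read(): buf=[16 _ _ _ _ _], head=0, tail=1, size=1
read(): buf=[_ _ _ _ _ _], head=1, tail=1, size=0

Answer: _ _ _ _ _ _
1
1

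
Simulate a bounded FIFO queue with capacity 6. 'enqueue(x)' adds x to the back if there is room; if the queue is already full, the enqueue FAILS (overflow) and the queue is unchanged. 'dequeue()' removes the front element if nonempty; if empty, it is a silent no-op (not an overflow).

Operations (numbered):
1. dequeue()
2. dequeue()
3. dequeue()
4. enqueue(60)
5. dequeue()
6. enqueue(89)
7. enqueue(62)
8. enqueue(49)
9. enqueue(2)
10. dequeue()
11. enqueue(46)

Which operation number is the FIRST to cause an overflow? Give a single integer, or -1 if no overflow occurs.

Answer: -1

Derivation:
1. dequeue(): empty, no-op, size=0
2. dequeue(): empty, no-op, size=0
3. dequeue(): empty, no-op, size=0
4. enqueue(60): size=1
5. dequeue(): size=0
6. enqueue(89): size=1
7. enqueue(62): size=2
8. enqueue(49): size=3
9. enqueue(2): size=4
10. dequeue(): size=3
11. enqueue(46): size=4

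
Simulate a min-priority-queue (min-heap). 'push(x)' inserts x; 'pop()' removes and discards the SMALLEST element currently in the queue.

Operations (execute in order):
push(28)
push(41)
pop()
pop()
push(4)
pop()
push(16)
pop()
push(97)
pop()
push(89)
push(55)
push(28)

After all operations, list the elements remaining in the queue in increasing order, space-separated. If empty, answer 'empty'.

Answer: 28 55 89

Derivation:
push(28): heap contents = [28]
push(41): heap contents = [28, 41]
pop() → 28: heap contents = [41]
pop() → 41: heap contents = []
push(4): heap contents = [4]
pop() → 4: heap contents = []
push(16): heap contents = [16]
pop() → 16: heap contents = []
push(97): heap contents = [97]
pop() → 97: heap contents = []
push(89): heap contents = [89]
push(55): heap contents = [55, 89]
push(28): heap contents = [28, 55, 89]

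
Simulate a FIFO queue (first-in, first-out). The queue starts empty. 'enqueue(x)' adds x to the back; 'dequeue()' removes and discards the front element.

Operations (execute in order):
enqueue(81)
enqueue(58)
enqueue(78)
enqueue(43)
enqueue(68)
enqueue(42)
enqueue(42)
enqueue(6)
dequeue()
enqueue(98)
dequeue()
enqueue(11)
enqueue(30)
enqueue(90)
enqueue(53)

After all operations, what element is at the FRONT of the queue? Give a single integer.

Answer: 78

Derivation:
enqueue(81): queue = [81]
enqueue(58): queue = [81, 58]
enqueue(78): queue = [81, 58, 78]
enqueue(43): queue = [81, 58, 78, 43]
enqueue(68): queue = [81, 58, 78, 43, 68]
enqueue(42): queue = [81, 58, 78, 43, 68, 42]
enqueue(42): queue = [81, 58, 78, 43, 68, 42, 42]
enqueue(6): queue = [81, 58, 78, 43, 68, 42, 42, 6]
dequeue(): queue = [58, 78, 43, 68, 42, 42, 6]
enqueue(98): queue = [58, 78, 43, 68, 42, 42, 6, 98]
dequeue(): queue = [78, 43, 68, 42, 42, 6, 98]
enqueue(11): queue = [78, 43, 68, 42, 42, 6, 98, 11]
enqueue(30): queue = [78, 43, 68, 42, 42, 6, 98, 11, 30]
enqueue(90): queue = [78, 43, 68, 42, 42, 6, 98, 11, 30, 90]
enqueue(53): queue = [78, 43, 68, 42, 42, 6, 98, 11, 30, 90, 53]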